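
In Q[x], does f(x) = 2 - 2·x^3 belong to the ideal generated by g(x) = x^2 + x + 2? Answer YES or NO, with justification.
NO

In Q[x] the ideal (g) consists of all multiples of g, so f ∈ (g) iff g | f, i.e. iff the remainder of f on division by g is 0. Divide f by g (g is monic, so eliminate the leading term of the running remainder at each step):
  leading term -2·x^3: subtract (-2·x)·g(x) = -2·x^3 - 2·x^2 - 4·x, leaving 2·x^2 + 4·x + 2
  leading term 2·x^2: subtract (2)·g(x) = 2·x^2 + 2·x + 4, leaving 2·x - 2
The remainder r(x) = 2·x - 2 ≠ 0 (and deg r < deg g), so g ∤ f, i.e. f ∉ (g).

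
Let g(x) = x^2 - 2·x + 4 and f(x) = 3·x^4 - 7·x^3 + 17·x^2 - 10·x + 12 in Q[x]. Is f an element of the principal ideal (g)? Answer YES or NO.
YES

In Q[x] the ideal (g) consists of all multiples of g, so f ∈ (g) iff g | f, i.e. iff the remainder of f on division by g is 0. Divide f by g (g is monic, so eliminate the leading term of the running remainder at each step):
  leading term 3·x^4: subtract (3·x^2)·g(x) = 3·x^4 - 6·x^3 + 12·x^2, leaving -x^3 + 5·x^2 - 10·x + 12
  leading term -x^3: subtract (-x)·g(x) = -x^3 + 2·x^2 - 4·x, leaving 3·x^2 - 6·x + 12
  leading term 3·x^2: subtract (3)·g(x) = 3·x^2 - 6·x + 12, leaving 0
The remainder is 0, so f(x) = g(x) · h(x) with h(x) = 3·x^2 - x + 3. Hence g | f, i.e. f ∈ (g).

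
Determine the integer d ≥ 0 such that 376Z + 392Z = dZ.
(376, 392) = (8); d = 8

In the PID Z, (a, b) is generated by gcd(a, b). Compute gcd(392, 376) with the extended Euclidean algorithm, tracking rows (r, s, t) with s·392 + t·376 = r:
  row A: (392, 1, 0)   [1·392 + 0·376 = 392]
  row B: (376, 0, 1)   [0·392 + 1·376 = 376]
  392 = 1·376 + 16   → row C = row A − 1·row B = (16, 1, −1)   [check: 1·392 − 1·376 = 16]
  376 = 23·16 + 8   → row D = row B − 23·row C = (8, −23, 24)   [check: −23·392 + 24·376 = 8]
  16 = 2·8 + 0   → remainder 0, stop. gcd = 8 (last nonzero row D).
So gcd(376, 392) = 8, with Bézout identity −23·392 + 24·376 = 8. Containment (⊇): the Bézout identity exhibits 8 as an element of (376, 392), giving (8) ⊆ (376, 392). Containment (⊆): since 8 | 376 and 8 | 392 (376 = 8·47, 392 = 8·49), every Z-linear combination of 376 and 392 is divisible by 8, so (376, 392) ⊆ (8). Therefore (376, 392) = (8), d = 8.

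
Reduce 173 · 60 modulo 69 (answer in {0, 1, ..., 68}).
30

Reduce the factors first: 173 ≡ 35 (mod 69), so 173 · 60 ≡ 35 · 60 (mod 69). 35 · 60 = 2100. Dividing by 69: 2100 = 30·69 + 30. So (173 · 60) mod 69 = 30.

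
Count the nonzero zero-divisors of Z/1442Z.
Z/1442Z has 829 nonzero zero-divisors

In Z/1442Z each nonzero element is either a unit (gcd with 1442 is 1) or a zero-divisor (gcd > 1). The number of units is φ(1442): factorise 1442 = 2 · 7 · 103, so φ(1442) = (2 − 1) · (7 − 1) · (103 − 1) = 1 · 6 · 102 = 612. The nonzero elements number 1442 − 1 = 1441. Hence the nonzero zero-divisors number 1441 − 612 = 829.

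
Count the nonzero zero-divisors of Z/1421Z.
In Z/1421Z each nonzero element is either a unit (gcd with 1421 is 1) or a zero-divisor (gcd > 1). The number of units is φ(1421): factorise 1421 = 7^2 · 29, so φ(1421) = (7^2 − 7^1) · (29 − 1) = 42 · 28 = 1176. The nonzero elements number 1421 − 1 = 1420. Hence the nonzero zero-divisors number 1420 − 1176 = 244.

Final answer: Z/1421Z has 244 nonzero zero-divisors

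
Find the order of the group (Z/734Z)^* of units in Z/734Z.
|(Z/734Z)^*| = 366

(Z/734Z)^* consists of the classes a with gcd(a, 734) = 1, so its order is φ(734). φ is multiplicative, with φ(p^e) = p^e − p^(e−1). Factorise 734 = 2 · 367. Then
  φ(734) = (2 − 1) · (367 − 1) = 1 · 366 = 366.
Thus |(Z/734Z)^*| = 366.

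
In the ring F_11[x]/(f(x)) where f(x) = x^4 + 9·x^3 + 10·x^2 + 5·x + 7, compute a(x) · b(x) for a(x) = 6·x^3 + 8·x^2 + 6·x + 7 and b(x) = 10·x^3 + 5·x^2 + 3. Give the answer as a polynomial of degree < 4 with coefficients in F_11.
a · b ≡ x^3 + 5·x + 4 (mod f(x))

Multiply as integer polynomials: a · b = 60·x^6 + 110·x^5 + 100·x^4 + 118·x^3 + 59·x^2 + 18·x + 21. Reducing coefficients mod 11: a · b ≡ 5·x^6 + x^4 + 8·x^3 + 4·x^2 + 7·x + 10. Now divide by f(x) = x^4 + 9·x^3 + 10·x^2 + 5·x + 7 in F_11[x], eliminating the leading term at each step:
  leading term 5·x^6: subtract (5·x^2)·f(x) = 5·x^6 + x^5 + 6·x^4 + 3·x^3 + 2·x^2, leaving 10·x^5 + 6·x^4 + 5·x^3 + 2·x^2 + 7·x + 10 (coefficients mod 11)
  leading term 10·x^5: subtract (10·x)·f(x) = 10·x^5 + 2·x^4 + x^3 + 6·x^2 + 4·x, leaving 4·x^4 + 4·x^3 + 7·x^2 + 3·x + 10 (coefficients mod 11)
  leading term 4·x^4: subtract (4)·f(x) = 4·x^4 + 3·x^3 + 7·x^2 + 9·x + 6, leaving x^3 + 5·x + 4 (coefficients mod 11)
The degree is now < 4, so this is the remainder. Hence a · b ≡ x^3 + 5·x + 4 in F_11[x]/(f).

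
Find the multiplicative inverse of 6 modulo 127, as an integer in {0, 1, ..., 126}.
6^(−1) ≡ 106 (mod 127)

Apply the extended Euclidean algorithm to (127, 6), tracking rows (r, s, t) with s·127 + t·6 = r. Each division r_prev = q·r_cur + r_new produces the new row as (previous row) − q·(current row):
  row A: (127, 1, 0)   [1·127 + 0·6 = 127]
  row B: (6, 0, 1)   [0·127 + 1·6 = 6]
  127 = 21·6 + 1   → row C = row A − 21·row B = (1, 1, −21)   [check: 1·127 − 21·6 = 1]
  6 = 6·1 + 0   → remainder 0, stop. gcd = 1 (last nonzero row C).
The gcd is 1, so 6 is invertible mod 127. The last nonzero row gives 1·127 − 21·6 = 1, so t = −21. So 6^(−1) ≡ −21 ≡ 106 (mod 127). Verify: 6 · 106 = 636 ≡ 1 (mod 127). ✓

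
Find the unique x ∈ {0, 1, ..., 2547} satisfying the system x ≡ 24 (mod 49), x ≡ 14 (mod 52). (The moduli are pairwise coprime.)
x ≡ 1886 (mod 2548); the representative in [0, 2548) is 1886

The moduli 49, 52 are pairwise coprime, so by the CRT there is a unique solution mod 49·52 = 2548.
Solve by successive substitution. Start with x ≡ 24 (mod 49).
  Combine with x ≡ 14 (mod 52): write x = 24 + 49·t and require 24 + 49·t ≡ 14 (mod 52), i.e. 49·t ≡ 14 − 24 ≡ 42 (mod 52). Since 49^(−1) ≡ 17 (mod 52), t ≡ 17·42 ≡ 38 (mod 52). So x ≡ 24 + 49·38 = 1886 (mod 2548).
Unique solution in [0, 2548): x = 1886.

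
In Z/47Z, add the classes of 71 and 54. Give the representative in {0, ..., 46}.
Reduce the summands first: 71 ≡ 24, 54 ≡ 7 (mod 47), so 71 + 54 ≡ 24 + 7 (mod 47). 24 + 7 = 31; 31 = 0·47 + 31, so (71 + 54) mod 47 = 31.

Final answer: 31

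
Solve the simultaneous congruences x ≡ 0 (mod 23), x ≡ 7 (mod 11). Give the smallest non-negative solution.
x ≡ 161 (mod 253); the representative in [0, 253) is 161

The moduli 23, 11 are pairwise coprime, so by the CRT there is a unique solution mod 23·11 = 253.
Solve by successive substitution. Start with x ≡ 0 (mod 23).
  Combine with x ≡ 7 (mod 11): write x = 23·t and require 23·t ≡ 7 (mod 11). Since 23^(−1) ≡ 1 (mod 11) (23 ≡ 1 (mod 11)), t ≡ 1·7 ≡ 7 (mod 11). So x ≡ 23·7 = 161 (mod 253).
Unique solution in [0, 253): x = 161.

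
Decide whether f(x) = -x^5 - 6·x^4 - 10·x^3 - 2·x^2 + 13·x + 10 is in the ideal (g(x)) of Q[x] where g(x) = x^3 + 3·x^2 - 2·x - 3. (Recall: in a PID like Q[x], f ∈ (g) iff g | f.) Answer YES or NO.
NO

In Q[x] the ideal (g) consists of all multiples of g, so f ∈ (g) iff g | f, i.e. iff the remainder of f on division by g is 0. Divide f by g (g is monic, so eliminate the leading term of the running remainder at each step):
  leading term -x^5: subtract (-x^2)·g(x) = -x^5 - 3·x^4 + 2·x^3 + 3·x^2, leaving -3·x^4 - 12·x^3 - 5·x^2 + 13·x + 10
  leading term -3·x^4: subtract (-3·x)·g(x) = -3·x^4 - 9·x^3 + 6·x^2 + 9·x, leaving -3·x^3 - 11·x^2 + 4·x + 10
  leading term -3·x^3: subtract (-3)·g(x) = -3·x^3 - 9·x^2 + 6·x + 9, leaving -2·x^2 - 2·x + 1
The remainder r(x) = -2·x^2 - 2·x + 1 ≠ 0 (and deg r < deg g), so g ∤ f, i.e. f ∉ (g).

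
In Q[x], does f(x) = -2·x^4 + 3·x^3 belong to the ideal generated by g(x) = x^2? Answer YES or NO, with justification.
YES

In Q[x] the ideal (g) consists of all multiples of g, so f ∈ (g) iff g | f, i.e. iff the remainder of f on division by g is 0. Divide f by g (g is monic, so eliminate the leading term of the running remainder at each step):
  leading term -2·x^4: subtract (-2·x^2)·g(x) = -2·x^4, leaving 3·x^3
  leading term 3·x^3: subtract (3·x)·g(x) = 3·x^3, leaving 0
The remainder is 0, so f(x) = g(x) · h(x) with h(x) = -2·x^2 + 3·x. Hence g | f, i.e. f ∈ (g).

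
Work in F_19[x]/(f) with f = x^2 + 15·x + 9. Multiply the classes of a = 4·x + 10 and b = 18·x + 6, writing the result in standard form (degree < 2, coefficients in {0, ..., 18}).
Multiply as integer polynomials: a · b = 72·x^2 + 204·x + 60. Reducing coefficients mod 19: a · b ≡ 15·x^2 + 14·x + 3. Now divide by f(x) = x^2 + 15·x + 9 in F_19[x], eliminating the leading term at each step:
  leading term 15·x^2: subtract (15)·f(x) = 15·x^2 + 16·x + 2, leaving 17·x + 1 (coefficients mod 19)
The degree is now < 2, so this is the remainder. Hence a · b ≡ 17·x + 1 in F_19[x]/(f).

Final answer: a · b ≡ 17·x + 1 (mod f(x))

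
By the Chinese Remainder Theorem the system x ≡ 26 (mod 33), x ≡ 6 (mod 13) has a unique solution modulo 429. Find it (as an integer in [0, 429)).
The moduli 33, 13 are pairwise coprime, so by the CRT there is a unique solution mod 33·13 = 429.
Solve by successive substitution. Start with x ≡ 26 (mod 33).
  Combine with x ≡ 6 (mod 13): write x = 26 + 33·t and require 26 + 33·t ≡ 6 (mod 13), i.e. 33·t ≡ 6 − 26 ≡ 6 (mod 13). Since 33^(−1) ≡ 2 (mod 13) (33 ≡ 7 (mod 13)), t ≡ 2·6 ≡ 12 (mod 13). So x ≡ 26 + 33·12 = 422 (mod 429).
Unique solution in [0, 429): x = 422.

Final answer: x ≡ 422 (mod 429); the representative in [0, 429) is 422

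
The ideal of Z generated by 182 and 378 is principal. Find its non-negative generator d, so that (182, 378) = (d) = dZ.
(182, 378) = (14); d = 14

In the PID Z, (a, b) is generated by gcd(a, b). Compute gcd(378, 182) with the extended Euclidean algorithm, tracking rows (r, s, t) with s·378 + t·182 = r:
  row A: (378, 1, 0)   [1·378 + 0·182 = 378]
  row B: (182, 0, 1)   [0·378 + 1·182 = 182]
  378 = 2·182 + 14   → row C = row A − 2·row B = (14, 1, −2)   [check: 1·378 − 2·182 = 14]
  182 = 13·14 + 0   → remainder 0, stop. gcd = 14 (last nonzero row C).
So gcd(182, 378) = 14, with Bézout identity 1·378 − 2·182 = 14. Containment (⊇): the Bézout identity exhibits 14 as an element of (182, 378), giving (14) ⊆ (182, 378). Containment (⊆): since 14 | 182 and 14 | 378 (182 = 14·13, 378 = 14·27), every Z-linear combination of 182 and 378 is divisible by 14, so (182, 378) ⊆ (14). Therefore (182, 378) = (14), d = 14.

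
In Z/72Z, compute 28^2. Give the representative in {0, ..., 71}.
64

Use repeated squaring. Binary(2) = 10. Walk through the bits of the exponent 2 left-to-right: at each bit after the leading one, square the running value, then multiply by 28 if the bit is 1 (always reducing mod 72):
  bit 1 = 1 (leading): start with 28.
  bit 2 = 0: square 28^2 = 784 ≡ 64 (mod 72).
Final value: 28^2 ≡ 64 (mod 72).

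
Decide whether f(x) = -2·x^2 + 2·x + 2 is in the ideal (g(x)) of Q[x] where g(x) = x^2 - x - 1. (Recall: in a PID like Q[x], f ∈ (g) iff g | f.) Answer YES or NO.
YES

In Q[x] the ideal (g) consists of all multiples of g, so f ∈ (g) iff g | f, i.e. iff the remainder of f on division by g is 0. Divide f by g (g is monic, so eliminate the leading term of the running remainder at each step):
  leading term -2·x^2: subtract (-2)·g(x) = -2·x^2 + 2·x + 2, leaving 0
The remainder is 0, so f(x) = g(x) · h(x) with h(x) = -2. Hence g | f, i.e. f ∈ (g).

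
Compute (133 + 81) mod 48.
Reduce the summands first: 133 ≡ 37, 81 ≡ 33 (mod 48), so 133 + 81 ≡ 37 + 33 (mod 48). 37 + 33 = 70; 70 = 1·48 + 22, so (133 + 81) mod 48 = 22.

Final answer: 22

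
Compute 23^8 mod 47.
Use repeated squaring. Binary(8) = 1000. Walk through the bits of the exponent 8 left-to-right: at each bit after the leading one, square the running value, then multiply by 23 if the bit is 1 (always reducing mod 47):
  bit 1 = 1 (leading): start with 23.
  bit 2 = 0: square 23^2 = 529 ≡ 12 (mod 47).
  bit 3 = 0: square 12^2 = 144 ≡ 3 (mod 47).
  bit 4 = 0: square 3^2 = 9 (mod 47).
Final value: 23^8 ≡ 9 (mod 47).

Final answer: 9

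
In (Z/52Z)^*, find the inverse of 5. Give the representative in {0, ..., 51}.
Apply the extended Euclidean algorithm to (52, 5), tracking rows (r, s, t) with s·52 + t·5 = r. Each division r_prev = q·r_cur + r_new produces the new row as (previous row) − q·(current row):
  row A: (52, 1, 0)   [1·52 + 0·5 = 52]
  row B: (5, 0, 1)   [0·52 + 1·5 = 5]
  52 = 10·5 + 2   → row C = row A − 10·row B = (2, 1, −10)   [check: 1·52 − 10·5 = 2]
  5 = 2·2 + 1   → row D = row B − 2·row C = (1, −2, 21)   [check: −2·52 + 21·5 = 1]
  2 = 2·1 + 0   → remainder 0, stop. gcd = 1 (last nonzero row D).
The gcd is 1, so 5 is invertible mod 52. The last nonzero row gives −2·52 + 21·5 = 1, so t = 21. So 5^(−1) ≡ 21 (mod 52). Verify: 5 · 21 = 105 ≡ 1 (mod 52). ✓

Final answer: 5^(−1) ≡ 21 (mod 52)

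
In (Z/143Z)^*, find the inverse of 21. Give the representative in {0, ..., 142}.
21^(−1) ≡ 109 (mod 143)

Apply the extended Euclidean algorithm to (143, 21), tracking rows (r, s, t) with s·143 + t·21 = r. Each division r_prev = q·r_cur + r_new produces the new row as (previous row) − q·(current row):
  row A: (143, 1, 0)   [1·143 + 0·21 = 143]
  row B: (21, 0, 1)   [0·143 + 1·21 = 21]
  143 = 6·21 + 17   → row C = row A − 6·row B = (17, 1, −6)   [check: 1·143 − 6·21 = 17]
  21 = 1·17 + 4   → row D = row B − 1·row C = (4, −1, 7)   [check: −1·143 + 7·21 = 4]
  17 = 4·4 + 1   → row E = row C − 4·row D = (1, 5, −34)   [check: 5·143 − 34·21 = 1]
  4 = 4·1 + 0   → remainder 0, stop. gcd = 1 (last nonzero row E).
The gcd is 1, so 21 is invertible mod 143. The last nonzero row gives 5·143 − 34·21 = 1, so t = −34. So 21^(−1) ≡ −34 ≡ 109 (mod 143). Verify: 21 · 109 = 2289 ≡ 1 (mod 143). ✓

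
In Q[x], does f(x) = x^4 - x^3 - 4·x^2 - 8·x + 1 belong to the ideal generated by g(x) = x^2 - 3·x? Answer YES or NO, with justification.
In Q[x] the ideal (g) consists of all multiples of g, so f ∈ (g) iff g | f, i.e. iff the remainder of f on division by g is 0. Divide f by g (g is monic, so eliminate the leading term of the running remainder at each step):
  leading term x^4: subtract (x^2)·g(x) = x^4 - 3·x^3, leaving 2·x^3 - 4·x^2 - 8·x + 1
  leading term 2·x^3: subtract (2·x)·g(x) = 2·x^3 - 6·x^2, leaving 2·x^2 - 8·x + 1
  leading term 2·x^2: subtract (2)·g(x) = 2·x^2 - 6·x, leaving 1 - 2·x
The remainder r(x) = 1 - 2·x ≠ 0 (and deg r < deg g), so g ∤ f, i.e. f ∉ (g).

Final answer: NO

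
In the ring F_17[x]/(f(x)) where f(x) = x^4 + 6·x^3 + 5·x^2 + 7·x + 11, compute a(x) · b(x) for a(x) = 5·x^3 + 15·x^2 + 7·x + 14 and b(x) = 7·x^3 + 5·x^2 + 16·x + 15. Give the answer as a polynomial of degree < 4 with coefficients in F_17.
Multiply as integer polynomials: a · b = 35·x^6 + 130·x^5 + 204·x^4 + 448·x^3 + 407·x^2 + 329·x + 210. Reducing coefficients mod 17: a · b ≡ x^6 + 11·x^5 + 6·x^3 + 16·x^2 + 6·x + 6. Now divide by f(x) = x^4 + 6·x^3 + 5·x^2 + 7·x + 11 in F_17[x], eliminating the leading term at each step:
  leading term x^6: subtract (x^2)·f(x) = x^6 + 6·x^5 + 5·x^4 + 7·x^3 + 11·x^2, leaving 5·x^5 + 12·x^4 + 16·x^3 + 5·x^2 + 6·x + 6 (coefficients mod 17)
  leading term 5·x^5: subtract (5·x)·f(x) = 5·x^5 + 13·x^4 + 8·x^3 + x^2 + 4·x, leaving 16·x^4 + 8·x^3 + 4·x^2 + 2·x + 6 (coefficients mod 17)
  leading term 16·x^4: subtract (16)·f(x) = 16·x^4 + 11·x^3 + 12·x^2 + 10·x + 6, leaving 14·x^3 + 9·x^2 + 9·x (coefficients mod 17)
The degree is now < 4, so this is the remainder. Hence a · b ≡ 14·x^3 + 9·x^2 + 9·x in F_17[x]/(f).

Final answer: a · b ≡ 14·x^3 + 9·x^2 + 9·x (mod f(x))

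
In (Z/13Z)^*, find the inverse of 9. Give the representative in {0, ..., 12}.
9^(−1) ≡ 3 (mod 13)

Apply the extended Euclidean algorithm to (13, 9), tracking rows (r, s, t) with s·13 + t·9 = r. Each division r_prev = q·r_cur + r_new produces the new row as (previous row) − q·(current row):
  row A: (13, 1, 0)   [1·13 + 0·9 = 13]
  row B: (9, 0, 1)   [0·13 + 1·9 = 9]
  13 = 1·9 + 4   → row C = row A − 1·row B = (4, 1, −1)   [check: 1·13 − 1·9 = 4]
  9 = 2·4 + 1   → row D = row B − 2·row C = (1, −2, 3)   [check: −2·13 + 3·9 = 1]
  4 = 4·1 + 0   → remainder 0, stop. gcd = 1 (last nonzero row D).
The gcd is 1, so 9 is invertible mod 13. The last nonzero row gives −2·13 + 3·9 = 1, so t = 3. So 9^(−1) ≡ 3 (mod 13). Verify: 9 · 3 = 27 ≡ 1 (mod 13). ✓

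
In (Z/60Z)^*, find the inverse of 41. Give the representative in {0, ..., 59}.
Apply the extended Euclidean algorithm to (60, 41), tracking rows (r, s, t) with s·60 + t·41 = r. Each division r_prev = q·r_cur + r_new produces the new row as (previous row) − q·(current row):
  row A: (60, 1, 0)   [1·60 + 0·41 = 60]
  row B: (41, 0, 1)   [0·60 + 1·41 = 41]
  60 = 1·41 + 19   → row C = row A − 1·row B = (19, 1, −1)   [check: 1·60 − 1·41 = 19]
  41 = 2·19 + 3   → row D = row B − 2·row C = (3, −2, 3)   [check: −2·60 + 3·41 = 3]
  19 = 6·3 + 1   → row E = row C − 6·row D = (1, 13, −19)   [check: 13·60 − 19·41 = 1]
  3 = 3·1 + 0   → remainder 0, stop. gcd = 1 (last nonzero row E).
The gcd is 1, so 41 is invertible mod 60. The last nonzero row gives 13·60 − 19·41 = 1, so t = −19. So 41^(−1) ≡ −19 ≡ 41 (mod 60). Verify: 41 · 41 = 1681 ≡ 1 (mod 60). ✓

Final answer: 41^(−1) ≡ 41 (mod 60)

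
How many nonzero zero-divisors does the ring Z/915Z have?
Z/915Z has 434 nonzero zero-divisors

In Z/915Z each nonzero element is either a unit (gcd with 915 is 1) or a zero-divisor (gcd > 1). The number of units is φ(915): factorise 915 = 3 · 5 · 61, so φ(915) = (3 − 1) · (5 − 1) · (61 − 1) = 2 · 4 · 60 = 480. The nonzero elements number 915 − 1 = 914. Hence the nonzero zero-divisors number 914 − 480 = 434.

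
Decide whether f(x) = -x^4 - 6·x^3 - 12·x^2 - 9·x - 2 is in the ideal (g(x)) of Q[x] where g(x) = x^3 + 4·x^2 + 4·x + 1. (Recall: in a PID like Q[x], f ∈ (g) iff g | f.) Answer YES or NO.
In Q[x] the ideal (g) consists of all multiples of g, so f ∈ (g) iff g | f, i.e. iff the remainder of f on division by g is 0. Divide f by g (g is monic, so eliminate the leading term of the running remainder at each step):
  leading term -x^4: subtract (-x)·g(x) = -x^4 - 4·x^3 - 4·x^2 - x, leaving -2·x^3 - 8·x^2 - 8·x - 2
  leading term -2·x^3: subtract (-2)·g(x) = -2·x^3 - 8·x^2 - 8·x - 2, leaving 0
The remainder is 0, so f(x) = g(x) · h(x) with h(x) = -x - 2. Hence g | f, i.e. f ∈ (g).

Final answer: YES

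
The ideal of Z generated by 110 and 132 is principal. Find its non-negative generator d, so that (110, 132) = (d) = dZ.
In the PID Z, (a, b) is generated by gcd(a, b). Compute gcd(132, 110) with the extended Euclidean algorithm, tracking rows (r, s, t) with s·132 + t·110 = r:
  row A: (132, 1, 0)   [1·132 + 0·110 = 132]
  row B: (110, 0, 1)   [0·132 + 1·110 = 110]
  132 = 1·110 + 22   → row C = row A − 1·row B = (22, 1, −1)   [check: 1·132 − 1·110 = 22]
  110 = 5·22 + 0   → remainder 0, stop. gcd = 22 (last nonzero row C).
So gcd(110, 132) = 22, with Bézout identity 1·132 − 1·110 = 22. Containment (⊇): the Bézout identity exhibits 22 as an element of (110, 132), giving (22) ⊆ (110, 132). Containment (⊆): since 22 | 110 and 22 | 132 (110 = 22·5, 132 = 22·6), every Z-linear combination of 110 and 132 is divisible by 22, so (110, 132) ⊆ (22). Therefore (110, 132) = (22), d = 22.

Final answer: (110, 132) = (22); d = 22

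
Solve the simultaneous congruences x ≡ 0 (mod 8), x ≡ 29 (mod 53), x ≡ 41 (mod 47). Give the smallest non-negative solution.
The moduli 8, 53, 47 are pairwise coprime, so by the CRT there is a unique solution mod 8·53·47 = 19928.
Solve by successive substitution. Start with x ≡ 0 (mod 8).
  Combine with x ≡ 29 (mod 53): write x = 8·t and require 8·t ≡ 29 (mod 53). Since 8^(−1) ≡ 20 (mod 53), t ≡ 20·29 ≡ 50 (mod 53). So x ≡ 8·50 = 400 (mod 424).
  Combine with x ≡ 41 (mod 47): write x = 400 + 424·t and require 400 + 424·t ≡ 41 (mod 47), i.e. 424·t ≡ 41 − 400 ≡ 17 (mod 47). Since 424^(−1) ≡ 1 (mod 47) (424 ≡ 1 (mod 47)), t ≡ 1·17 ≡ 17 (mod 47). So x ≡ 400 + 424·17 = 7608 (mod 19928).
Unique solution in [0, 19928): x = 7608.

Final answer: x ≡ 7608 (mod 19928); the representative in [0, 19928) is 7608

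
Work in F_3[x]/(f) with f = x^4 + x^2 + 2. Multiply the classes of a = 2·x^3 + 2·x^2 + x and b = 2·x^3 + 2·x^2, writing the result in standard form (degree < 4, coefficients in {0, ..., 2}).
a · b ≡ 2·x^2 + 2·x + 2 (mod f(x))

Multiply as integer polynomials: a · b = 4·x^6 + 8·x^5 + 6·x^4 + 2·x^3. Reducing coefficients mod 3: a · b ≡ x^6 + 2·x^5 + 2·x^3. Now divide by f(x) = x^4 + x^2 + 2 in F_3[x], eliminating the leading term at each step:
  leading term x^6: subtract (x^2)·f(x) = x^6 + x^4 + 2·x^2, leaving 2·x^5 + 2·x^4 + 2·x^3 + x^2 (coefficients mod 3)
  leading term 2·x^5: subtract (2·x)·f(x) = 2·x^5 + 2·x^3 + x, leaving 2·x^4 + x^2 + 2·x (coefficients mod 3)
  leading term 2·x^4: subtract (2)·f(x) = 2·x^4 + 2·x^2 + 1, leaving 2·x^2 + 2·x + 2 (coefficients mod 3)
The degree is now < 4, so this is the remainder. Hence a · b ≡ 2·x^2 + 2·x + 2 in F_3[x]/(f).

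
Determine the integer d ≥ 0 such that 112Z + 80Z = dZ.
(112, 80) = (16); d = 16

In the PID Z, (a, b) is generated by gcd(a, b). Compute gcd(112, 80) with the extended Euclidean algorithm, tracking rows (r, s, t) with s·112 + t·80 = r:
  row A: (112, 1, 0)   [1·112 + 0·80 = 112]
  row B: (80, 0, 1)   [0·112 + 1·80 = 80]
  112 = 1·80 + 32   → row C = row A − 1·row B = (32, 1, −1)   [check: 1·112 − 1·80 = 32]
  80 = 2·32 + 16   → row D = row B − 2·row C = (16, −2, 3)   [check: −2·112 + 3·80 = 16]
  32 = 2·16 + 0   → remainder 0, stop. gcd = 16 (last nonzero row D).
So gcd(112, 80) = 16, with Bézout identity −2·112 + 3·80 = 16. Containment (⊇): the Bézout identity exhibits 16 as an element of (112, 80), giving (16) ⊆ (112, 80). Containment (⊆): since 16 | 112 and 16 | 80 (112 = 16·7, 80 = 16·5), every Z-linear combination of 112 and 80 is divisible by 16, so (112, 80) ⊆ (16). Therefore (112, 80) = (16), d = 16.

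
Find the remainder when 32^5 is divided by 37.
20

Use repeated squaring. Binary(5) = 101. Walk through the bits of the exponent 5 left-to-right: at each bit after the leading one, square the running value, then multiply by 32 if the bit is 1 (always reducing mod 37):
  bit 1 = 1 (leading): start with 32.
  bit 2 = 0: square 32^2 = 1024 ≡ 25 (mod 37).
  bit 3 = 1: square 25^2 = 625 ≡ 33; bit is 1, so multiply 33·32 = 1056 ≡ 20 (mod 37).
Final value: 32^5 ≡ 20 (mod 37).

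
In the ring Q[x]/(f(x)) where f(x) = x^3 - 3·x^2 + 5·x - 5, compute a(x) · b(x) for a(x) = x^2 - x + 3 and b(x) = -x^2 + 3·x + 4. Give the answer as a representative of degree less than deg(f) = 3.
a · b ≡ 6·x^2 - 5·x + 17 (mod f(x))

First multiply in Q[x] without reducing: a · b = -x^4 + 4·x^3 - 2·x^2 + 5·x + 12. Now divide by f(x) = x^3 - 3·x^2 + 5·x - 5, eliminating the leading term at each step:
  leading term -x^4: subtract (-x)·f(x) = -x^4 + 3·x^3 - 5·x^2 + 5·x, leaving x^3 + 3·x^2 + 12
  leading term x^3: subtract (1)·f(x) = x^3 - 3·x^2 + 5·x - 5, leaving 6·x^2 - 5·x + 17
The degree is now < 3, so this is the remainder. Hence a · b ≡ 6·x^2 - 5·x + 17 in Q[x]/(f).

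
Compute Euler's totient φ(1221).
φ is multiplicative, with φ(p^e) = p^e − p^(e−1). Factorise 1221 = 3 · 11 · 37. Then
  φ(1221) = (3 − 1) · (11 − 1) · (37 − 1) = 2 · 10 · 36 = 720.

Final answer: φ(1221) = 720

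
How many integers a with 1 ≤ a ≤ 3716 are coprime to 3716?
The number of a ∈ {1, ..., 3716} with gcd(a, 3716) = 1 is by definition Euler's totient φ(3716). φ is multiplicative, with φ(p^e) = p^e − p^(e−1). Factorise 3716 = 2^2 · 929. Then
  φ(3716) = (2^2 − 2^1) · (929 − 1) = 2 · 928 = 1856.
So there are 1856 such integers.

Final answer: 1856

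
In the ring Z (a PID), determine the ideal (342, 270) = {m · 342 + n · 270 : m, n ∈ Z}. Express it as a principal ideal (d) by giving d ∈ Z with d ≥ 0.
(342, 270) = (18); d = 18

In the PID Z, (a, b) is generated by gcd(a, b). Compute gcd(342, 270) with the extended Euclidean algorithm, tracking rows (r, s, t) with s·342 + t·270 = r:
  row A: (342, 1, 0)   [1·342 + 0·270 = 342]
  row B: (270, 0, 1)   [0·342 + 1·270 = 270]
  342 = 1·270 + 72   → row C = row A − 1·row B = (72, 1, −1)   [check: 1·342 − 1·270 = 72]
  270 = 3·72 + 54   → row D = row B − 3·row C = (54, −3, 4)   [check: −3·342 + 4·270 = 54]
  72 = 1·54 + 18   → row E = row C − 1·row D = (18, 4, −5)   [check: 4·342 − 5·270 = 18]
  54 = 3·18 + 0   → remainder 0, stop. gcd = 18 (last nonzero row E).
So gcd(342, 270) = 18, with Bézout identity 4·342 − 5·270 = 18. Containment (⊇): the Bézout identity exhibits 18 as an element of (342, 270), giving (18) ⊆ (342, 270). Containment (⊆): since 18 | 342 and 18 | 270 (342 = 18·19, 270 = 18·15), every Z-linear combination of 342 and 270 is divisible by 18, so (342, 270) ⊆ (18). Therefore (342, 270) = (18), d = 18.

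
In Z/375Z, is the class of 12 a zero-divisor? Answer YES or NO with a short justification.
gcd(12, 375) = 3 > 1, so 12 is not a unit in Z/375Z. In Z/nZ every nonzero non-unit is a zero-divisor: explicitly, take b = 375/gcd = 125 ≠ 0 (mod 375); then 12·125 = 1500 = 4·375, i.e. 12·125 ≡ 0 (mod 375). So 12 is a zero-divisor.

Final answer: YES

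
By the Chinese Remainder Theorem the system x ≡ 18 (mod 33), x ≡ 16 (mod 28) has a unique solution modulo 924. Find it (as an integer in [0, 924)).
x ≡ 744 (mod 924); the representative in [0, 924) is 744

The moduli 33, 28 are pairwise coprime, so by the CRT there is a unique solution mod 33·28 = 924.
Solve by successive substitution. Start with x ≡ 18 (mod 33).
  Combine with x ≡ 16 (mod 28): write x = 18 + 33·t and require 18 + 33·t ≡ 16 (mod 28), i.e. 33·t ≡ 16 − 18 ≡ 26 (mod 28). Since 33^(−1) ≡ 17 (mod 28) (33 ≡ 5 (mod 28)), t ≡ 17·26 ≡ 22 (mod 28). So x ≡ 18 + 33·22 = 744 (mod 924).
Unique solution in [0, 924): x = 744.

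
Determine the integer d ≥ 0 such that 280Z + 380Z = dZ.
In the PID Z, (a, b) is generated by gcd(a, b). Compute gcd(380, 280) with the extended Euclidean algorithm, tracking rows (r, s, t) with s·380 + t·280 = r:
  row A: (380, 1, 0)   [1·380 + 0·280 = 380]
  row B: (280, 0, 1)   [0·380 + 1·280 = 280]
  380 = 1·280 + 100   → row C = row A − 1·row B = (100, 1, −1)   [check: 1·380 − 1·280 = 100]
  280 = 2·100 + 80   → row D = row B − 2·row C = (80, −2, 3)   [check: −2·380 + 3·280 = 80]
  100 = 1·80 + 20   → row E = row C − 1·row D = (20, 3, −4)   [check: 3·380 − 4·280 = 20]
  80 = 4·20 + 0   → remainder 0, stop. gcd = 20 (last nonzero row E).
So gcd(280, 380) = 20, with Bézout identity 3·380 − 4·280 = 20. Containment (⊇): the Bézout identity exhibits 20 as an element of (280, 380), giving (20) ⊆ (280, 380). Containment (⊆): since 20 | 280 and 20 | 380 (280 = 20·14, 380 = 20·19), every Z-linear combination of 280 and 380 is divisible by 20, so (280, 380) ⊆ (20). Therefore (280, 380) = (20), d = 20.

Final answer: (280, 380) = (20); d = 20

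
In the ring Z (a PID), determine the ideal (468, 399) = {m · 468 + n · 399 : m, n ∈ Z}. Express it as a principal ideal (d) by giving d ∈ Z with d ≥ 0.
(468, 399) = (3); d = 3

In the PID Z, (a, b) is generated by gcd(a, b). Compute gcd(468, 399) with the extended Euclidean algorithm, tracking rows (r, s, t) with s·468 + t·399 = r:
  row A: (468, 1, 0)   [1·468 + 0·399 = 468]
  row B: (399, 0, 1)   [0·468 + 1·399 = 399]
  468 = 1·399 + 69   → row C = row A − 1·row B = (69, 1, −1)   [check: 1·468 − 1·399 = 69]
  399 = 5·69 + 54   → row D = row B − 5·row C = (54, −5, 6)   [check: −5·468 + 6·399 = 54]
  69 = 1·54 + 15   → row E = row C − 1·row D = (15, 6, −7)   [check: 6·468 − 7·399 = 15]
  54 = 3·15 + 9   → row F = row D − 3·row E = (9, −23, 27)   [check: −23·468 + 27·399 = 9]
  15 = 1·9 + 6   → row G = row E − 1·row F = (6, 29, −34)   [check: 29·468 − 34·399 = 6]
  9 = 1·6 + 3   → row H = row F − 1·row G = (3, −52, 61)   [check: −52·468 + 61·399 = 3]
  6 = 2·3 + 0   → remainder 0, stop. gcd = 3 (last nonzero row H).
So gcd(468, 399) = 3, with Bézout identity −52·468 + 61·399 = 3. Containment (⊇): the Bézout identity exhibits 3 as an element of (468, 399), giving (3) ⊆ (468, 399). Containment (⊆): since 3 | 468 and 3 | 399 (468 = 3·156, 399 = 3·133), every Z-linear combination of 468 and 399 is divisible by 3, so (468, 399) ⊆ (3). Therefore (468, 399) = (3), d = 3.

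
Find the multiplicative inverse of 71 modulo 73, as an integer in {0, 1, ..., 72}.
Apply the extended Euclidean algorithm to (73, 71), tracking rows (r, s, t) with s·73 + t·71 = r. Each division r_prev = q·r_cur + r_new produces the new row as (previous row) − q·(current row):
  row A: (73, 1, 0)   [1·73 + 0·71 = 73]
  row B: (71, 0, 1)   [0·73 + 1·71 = 71]
  73 = 1·71 + 2   → row C = row A − 1·row B = (2, 1, −1)   [check: 1·73 − 1·71 = 2]
  71 = 35·2 + 1   → row D = row B − 35·row C = (1, −35, 36)   [check: −35·73 + 36·71 = 1]
  2 = 2·1 + 0   → remainder 0, stop. gcd = 1 (last nonzero row D).
The gcd is 1, so 71 is invertible mod 73. The last nonzero row gives −35·73 + 36·71 = 1, so t = 36. So 71^(−1) ≡ 36 (mod 73). Verify: 71 · 36 = 2556 ≡ 1 (mod 73). ✓

Final answer: 71^(−1) ≡ 36 (mod 73)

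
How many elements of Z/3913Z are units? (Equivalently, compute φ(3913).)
An element a ∈ Z/3913Z is a unit iff gcd(a, 3913) = 1, so the number of units is φ(3913). φ is multiplicative, with φ(p^e) = p^e − p^(e−1). Factorise 3913 = 7 · 13 · 43. Then
  φ(3913) = (7 − 1) · (13 − 1) · (43 − 1) = 6 · 12 · 42 = 3024.

Final answer: Z/3913Z has φ(3913) = 3024 units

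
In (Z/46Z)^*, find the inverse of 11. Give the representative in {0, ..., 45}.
Apply the extended Euclidean algorithm to (46, 11), tracking rows (r, s, t) with s·46 + t·11 = r. Each division r_prev = q·r_cur + r_new produces the new row as (previous row) − q·(current row):
  row A: (46, 1, 0)   [1·46 + 0·11 = 46]
  row B: (11, 0, 1)   [0·46 + 1·11 = 11]
  46 = 4·11 + 2   → row C = row A − 4·row B = (2, 1, −4)   [check: 1·46 − 4·11 = 2]
  11 = 5·2 + 1   → row D = row B − 5·row C = (1, −5, 21)   [check: −5·46 + 21·11 = 1]
  2 = 2·1 + 0   → remainder 0, stop. gcd = 1 (last nonzero row D).
The gcd is 1, so 11 is invertible mod 46. The last nonzero row gives −5·46 + 21·11 = 1, so t = 21. So 11^(−1) ≡ 21 (mod 46). Verify: 11 · 21 = 231 ≡ 1 (mod 46). ✓

Final answer: 11^(−1) ≡ 21 (mod 46)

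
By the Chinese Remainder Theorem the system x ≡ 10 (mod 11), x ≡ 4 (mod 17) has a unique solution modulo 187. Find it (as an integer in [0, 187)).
The moduli 11, 17 are pairwise coprime, so by the CRT there is a unique solution mod 11·17 = 187.
Solve by successive substitution. Start with x ≡ 10 (mod 11).
  Combine with x ≡ 4 (mod 17): write x = 10 + 11·t and require 10 + 11·t ≡ 4 (mod 17), i.e. 11·t ≡ 4 − 10 ≡ 11 (mod 17). Since 11^(−1) ≡ 14 (mod 17), t ≡ 14·11 ≡ 1 (mod 17). So x ≡ 10 + 11·1 = 21 (mod 187).
Unique solution in [0, 187): x = 21.

Final answer: x ≡ 21 (mod 187); the representative in [0, 187) is 21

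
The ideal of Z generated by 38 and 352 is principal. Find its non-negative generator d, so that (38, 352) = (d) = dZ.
In the PID Z, (a, b) is generated by gcd(a, b). Compute gcd(352, 38) with the extended Euclidean algorithm, tracking rows (r, s, t) with s·352 + t·38 = r:
  row A: (352, 1, 0)   [1·352 + 0·38 = 352]
  row B: (38, 0, 1)   [0·352 + 1·38 = 38]
  352 = 9·38 + 10   → row C = row A − 9·row B = (10, 1, −9)   [check: 1·352 − 9·38 = 10]
  38 = 3·10 + 8   → row D = row B − 3·row C = (8, −3, 28)   [check: −3·352 + 28·38 = 8]
  10 = 1·8 + 2   → row E = row C − 1·row D = (2, 4, −37)   [check: 4·352 − 37·38 = 2]
  8 = 4·2 + 0   → remainder 0, stop. gcd = 2 (last nonzero row E).
So gcd(38, 352) = 2, with Bézout identity 4·352 − 37·38 = 2. Containment (⊇): the Bézout identity exhibits 2 as an element of (38, 352), giving (2) ⊆ (38, 352). Containment (⊆): since 2 | 38 and 2 | 352 (38 = 2·19, 352 = 2·176), every Z-linear combination of 38 and 352 is divisible by 2, so (38, 352) ⊆ (2). Therefore (38, 352) = (2), d = 2.

Final answer: (38, 352) = (2); d = 2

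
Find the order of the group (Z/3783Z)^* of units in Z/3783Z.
(Z/3783Z)^* consists of the classes a with gcd(a, 3783) = 1, so its order is φ(3783). φ is multiplicative, with φ(p^e) = p^e − p^(e−1). Factorise 3783 = 3 · 13 · 97. Then
  φ(3783) = (3 − 1) · (13 − 1) · (97 − 1) = 2 · 12 · 96 = 2304.
Thus |(Z/3783Z)^*| = 2304.

Final answer: |(Z/3783Z)^*| = 2304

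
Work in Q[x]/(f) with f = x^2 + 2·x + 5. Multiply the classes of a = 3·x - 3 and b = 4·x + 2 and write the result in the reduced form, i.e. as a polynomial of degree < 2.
a · b ≡ -30·x - 66 (mod f(x))

First multiply in Q[x] without reducing: a · b = 12·x^2 - 6·x - 6. Now divide by f(x) = x^2 + 2·x + 5, eliminating the leading term at each step:
  leading term 12·x^2: subtract (12)·f(x) = 12·x^2 + 24·x + 60, leaving -30·x - 66
The degree is now < 2, so this is the remainder. Hence a · b ≡ -30·x - 66 in Q[x]/(f).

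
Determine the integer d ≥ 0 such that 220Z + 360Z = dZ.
In the PID Z, (a, b) is generated by gcd(a, b). Compute gcd(360, 220) with the extended Euclidean algorithm, tracking rows (r, s, t) with s·360 + t·220 = r:
  row A: (360, 1, 0)   [1·360 + 0·220 = 360]
  row B: (220, 0, 1)   [0·360 + 1·220 = 220]
  360 = 1·220 + 140   → row C = row A − 1·row B = (140, 1, −1)   [check: 1·360 − 1·220 = 140]
  220 = 1·140 + 80   → row D = row B − 1·row C = (80, −1, 2)   [check: −1·360 + 2·220 = 80]
  140 = 1·80 + 60   → row E = row C − 1·row D = (60, 2, −3)   [check: 2·360 − 3·220 = 60]
  80 = 1·60 + 20   → row F = row D − 1·row E = (20, −3, 5)   [check: −3·360 + 5·220 = 20]
  60 = 3·20 + 0   → remainder 0, stop. gcd = 20 (last nonzero row F).
So gcd(220, 360) = 20, with Bézout identity −3·360 + 5·220 = 20. Containment (⊇): the Bézout identity exhibits 20 as an element of (220, 360), giving (20) ⊆ (220, 360). Containment (⊆): since 20 | 220 and 20 | 360 (220 = 20·11, 360 = 20·18), every Z-linear combination of 220 and 360 is divisible by 20, so (220, 360) ⊆ (20). Therefore (220, 360) = (20), d = 20.

Final answer: (220, 360) = (20); d = 20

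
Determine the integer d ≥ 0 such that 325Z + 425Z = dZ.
In the PID Z, (a, b) is generated by gcd(a, b). Compute gcd(425, 325) with the extended Euclidean algorithm, tracking rows (r, s, t) with s·425 + t·325 = r:
  row A: (425, 1, 0)   [1·425 + 0·325 = 425]
  row B: (325, 0, 1)   [0·425 + 1·325 = 325]
  425 = 1·325 + 100   → row C = row A − 1·row B = (100, 1, −1)   [check: 1·425 − 1·325 = 100]
  325 = 3·100 + 25   → row D = row B − 3·row C = (25, −3, 4)   [check: −3·425 + 4·325 = 25]
  100 = 4·25 + 0   → remainder 0, stop. gcd = 25 (last nonzero row D).
So gcd(325, 425) = 25, with Bézout identity −3·425 + 4·325 = 25. Containment (⊇): the Bézout identity exhibits 25 as an element of (325, 425), giving (25) ⊆ (325, 425). Containment (⊆): since 25 | 325 and 25 | 425 (325 = 25·13, 425 = 25·17), every Z-linear combination of 325 and 425 is divisible by 25, so (325, 425) ⊆ (25). Therefore (325, 425) = (25), d = 25.

Final answer: (325, 425) = (25); d = 25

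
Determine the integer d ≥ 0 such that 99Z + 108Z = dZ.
(99, 108) = (9); d = 9

In the PID Z, (a, b) is generated by gcd(a, b). Compute gcd(108, 99) with the extended Euclidean algorithm, tracking rows (r, s, t) with s·108 + t·99 = r:
  row A: (108, 1, 0)   [1·108 + 0·99 = 108]
  row B: (99, 0, 1)   [0·108 + 1·99 = 99]
  108 = 1·99 + 9   → row C = row A − 1·row B = (9, 1, −1)   [check: 1·108 − 1·99 = 9]
  99 = 11·9 + 0   → remainder 0, stop. gcd = 9 (last nonzero row C).
So gcd(99, 108) = 9, with Bézout identity 1·108 − 1·99 = 9. Containment (⊇): the Bézout identity exhibits 9 as an element of (99, 108), giving (9) ⊆ (99, 108). Containment (⊆): since 9 | 99 and 9 | 108 (99 = 9·11, 108 = 9·12), every Z-linear combination of 99 and 108 is divisible by 9, so (99, 108) ⊆ (9). Therefore (99, 108) = (9), d = 9.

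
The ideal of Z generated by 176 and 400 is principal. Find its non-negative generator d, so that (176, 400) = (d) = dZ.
(176, 400) = (16); d = 16

In the PID Z, (a, b) is generated by gcd(a, b). Compute gcd(400, 176) with the extended Euclidean algorithm, tracking rows (r, s, t) with s·400 + t·176 = r:
  row A: (400, 1, 0)   [1·400 + 0·176 = 400]
  row B: (176, 0, 1)   [0·400 + 1·176 = 176]
  400 = 2·176 + 48   → row C = row A − 2·row B = (48, 1, −2)   [check: 1·400 − 2·176 = 48]
  176 = 3·48 + 32   → row D = row B − 3·row C = (32, −3, 7)   [check: −3·400 + 7·176 = 32]
  48 = 1·32 + 16   → row E = row C − 1·row D = (16, 4, −9)   [check: 4·400 − 9·176 = 16]
  32 = 2·16 + 0   → remainder 0, stop. gcd = 16 (last nonzero row E).
So gcd(176, 400) = 16, with Bézout identity 4·400 − 9·176 = 16. Containment (⊇): the Bézout identity exhibits 16 as an element of (176, 400), giving (16) ⊆ (176, 400). Containment (⊆): since 16 | 176 and 16 | 400 (176 = 16·11, 400 = 16·25), every Z-linear combination of 176 and 400 is divisible by 16, so (176, 400) ⊆ (16). Therefore (176, 400) = (16), d = 16.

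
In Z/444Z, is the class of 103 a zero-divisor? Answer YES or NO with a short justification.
gcd(103, 444) = 1, so 103 is a unit in Z/444Z (it has a multiplicative inverse). A unit cannot be a zero-divisor: if 103·b ≡ 0 then multiplying both sides by 103^(−1) gives b ≡ 0. So 103 is not a zero-divisor.

Final answer: NO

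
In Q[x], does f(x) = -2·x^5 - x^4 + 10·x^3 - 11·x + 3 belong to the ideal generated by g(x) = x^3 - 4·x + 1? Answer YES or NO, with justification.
NO

In Q[x] the ideal (g) consists of all multiples of g, so f ∈ (g) iff g | f, i.e. iff the remainder of f on division by g is 0. Divide f by g (g is monic, so eliminate the leading term of the running remainder at each step):
  leading term -2·x^5: subtract (-2·x^2)·g(x) = -2·x^5 + 8·x^3 - 2·x^2, leaving -x^4 + 2·x^3 + 2·x^2 - 11·x + 3
  leading term -x^4: subtract (-x)·g(x) = -x^4 + 4·x^2 - x, leaving 2·x^3 - 2·x^2 - 10·x + 3
  leading term 2·x^3: subtract (2)·g(x) = 2·x^3 - 8·x + 2, leaving -2·x^2 - 2·x + 1
The remainder r(x) = -2·x^2 - 2·x + 1 ≠ 0 (and deg r < deg g), so g ∤ f, i.e. f ∉ (g).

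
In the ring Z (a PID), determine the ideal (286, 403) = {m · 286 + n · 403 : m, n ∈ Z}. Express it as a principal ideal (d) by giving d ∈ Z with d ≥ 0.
(286, 403) = (13); d = 13

In the PID Z, (a, b) is generated by gcd(a, b). Compute gcd(403, 286) with the extended Euclidean algorithm, tracking rows (r, s, t) with s·403 + t·286 = r:
  row A: (403, 1, 0)   [1·403 + 0·286 = 403]
  row B: (286, 0, 1)   [0·403 + 1·286 = 286]
  403 = 1·286 + 117   → row C = row A − 1·row B = (117, 1, −1)   [check: 1·403 − 1·286 = 117]
  286 = 2·117 + 52   → row D = row B − 2·row C = (52, −2, 3)   [check: −2·403 + 3·286 = 52]
  117 = 2·52 + 13   → row E = row C − 2·row D = (13, 5, −7)   [check: 5·403 − 7·286 = 13]
  52 = 4·13 + 0   → remainder 0, stop. gcd = 13 (last nonzero row E).
So gcd(286, 403) = 13, with Bézout identity 5·403 − 7·286 = 13. Containment (⊇): the Bézout identity exhibits 13 as an element of (286, 403), giving (13) ⊆ (286, 403). Containment (⊆): since 13 | 286 and 13 | 403 (286 = 13·22, 403 = 13·31), every Z-linear combination of 286 and 403 is divisible by 13, so (286, 403) ⊆ (13). Therefore (286, 403) = (13), d = 13.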